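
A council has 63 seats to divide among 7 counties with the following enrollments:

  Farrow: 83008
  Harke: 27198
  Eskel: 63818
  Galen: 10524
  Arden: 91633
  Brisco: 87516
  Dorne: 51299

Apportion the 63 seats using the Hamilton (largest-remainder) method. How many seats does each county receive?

Farrow 13, Harke 4, Eskel 10, Galen 1, Arden 14, Brisco 13, Dorne 8

Total 414996; standard divisor 414996/63 ≈ 6587.238.
Standard quotas: Farrow 12.6013, Harke 4.1289, Eskel 9.6881, Galen 1.5976, Arden 13.9107, Brisco 13.2857, Dorne 7.7876.
Lower quotas: Farrow 12, Harke 4, Eskel 9, Galen 1, Arden 13, Brisco 13, Dorne 7 (sum 59, leaving 4 seats).
Remainders in descending order: Arden 0.9107, Dorne 0.7876, Eskel 0.6881, Farrow 0.6013, Galen 0.5976, Brisco 0.2857, Harke 0.1289.
Largest remainders: Arden, Dorne, Eskel, Farrow receive the extra seats.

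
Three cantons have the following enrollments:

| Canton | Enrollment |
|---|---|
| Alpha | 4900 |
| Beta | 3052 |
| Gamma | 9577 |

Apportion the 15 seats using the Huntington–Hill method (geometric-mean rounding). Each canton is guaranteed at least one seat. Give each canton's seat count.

With divisor 1187: modified quotas Alpha 4.128, Beta 2.571, Gamma 8.068.
Geometric-mean thresholds: Alpha √(4·5)=4.472, Beta √(2·3)=2.449, Gamma √(8·9)=8.485.
Each quota rounded against its threshold gives Alpha 4, Beta 3, Gamma 8 (total 15).

Alpha 4; Beta 3; Gamma 8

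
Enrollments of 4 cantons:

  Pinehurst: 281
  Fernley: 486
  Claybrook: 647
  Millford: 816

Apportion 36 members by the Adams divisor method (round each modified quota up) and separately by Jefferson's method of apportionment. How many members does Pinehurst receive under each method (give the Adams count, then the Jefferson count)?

5 and 4

Adams: Pinehurst 5, Fernley 8, Claybrook 10, Millford 13.
Jefferson: Pinehurst 4, Fernley 8, Claybrook 11, Millford 13.
Pinehurst gets 5 under Adams and 4 under Jefferson.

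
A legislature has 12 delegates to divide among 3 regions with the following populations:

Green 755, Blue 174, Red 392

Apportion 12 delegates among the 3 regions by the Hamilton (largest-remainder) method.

Green 7; Blue 2; Red 3

Total 1321; standard divisor 1321/12 ≈ 110.083.
Standard quotas: Green 6.858, Blue 1.581, Red 3.561.
Lower quotas: Green 6, Blue 1, Red 3 (sum 10, leaving 2 seats).
Remainders in descending order: Green 0.858, Blue 0.581, Red 0.561.
Largest remainders: Green, Blue receive the extra seats.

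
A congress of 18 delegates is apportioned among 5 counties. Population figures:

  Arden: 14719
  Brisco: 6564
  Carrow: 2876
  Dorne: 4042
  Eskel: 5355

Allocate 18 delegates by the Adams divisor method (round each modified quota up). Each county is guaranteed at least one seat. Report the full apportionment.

Arden 7, Brisco 4, Carrow 2, Dorne 2, Eskel 3

Standard divisor 33556/18 ≈ 1864.222; standard quotas: Arden 7.896, Brisco 3.521, Carrow 1.543, Dorne 2.168, Eskel 2.873.
Rounding up gives 8, 4, 2, 3, 3 = 20 seats, so the divisor must be adjusted.
With modified divisor 2150: modified quotas Arden 6.846, Brisco 3.053, Carrow 1.338, Dorne 1.880, Eskel 2.491.
Rounding up: Arden 7, Brisco 4, Carrow 2, Dorne 2, Eskel 3 (total 18).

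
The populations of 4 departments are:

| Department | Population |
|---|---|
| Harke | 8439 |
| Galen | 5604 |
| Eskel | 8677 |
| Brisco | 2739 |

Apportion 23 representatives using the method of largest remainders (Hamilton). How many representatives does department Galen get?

5

Standard divisor: 25459 ÷ 23 ≈ 1106.913.
Standard quotas: Harke 7.6239, Galen 5.0627, Eskel 7.8389, Brisco 2.4744.
Lower quotas: Harke 7, Galen 5, Eskel 7, Brisco 2 (sum 21, leaving 2 seats).
Remainders in descending order: Eskel 0.8389, Harke 0.6239, Brisco 0.4744, Galen 0.0627.
The surplus seats go to Eskel, Harke.
Galen receives 5.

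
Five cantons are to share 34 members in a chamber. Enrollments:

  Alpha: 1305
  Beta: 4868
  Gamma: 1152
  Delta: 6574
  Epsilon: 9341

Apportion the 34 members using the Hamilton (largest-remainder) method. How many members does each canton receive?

The standard divisor is 23240/34 ≈ 683.529.
Standard quotas: Alpha 1.9092, Beta 7.1219, Gamma 1.6854, Delta 9.6177, Epsilon 13.6658.
Lower quotas: Alpha 1, Beta 7, Gamma 1, Delta 9, Epsilon 13 (sum 31, leaving 3 seats).
Remainders in descending order: Alpha 0.9092, Gamma 0.6854, Epsilon 0.6658, Delta 0.6177, Beta 0.1219.
Largest remainders: Alpha, Gamma, Epsilon receive the extra seats.

Alpha 2; Beta 7; Gamma 2; Delta 9; Epsilon 14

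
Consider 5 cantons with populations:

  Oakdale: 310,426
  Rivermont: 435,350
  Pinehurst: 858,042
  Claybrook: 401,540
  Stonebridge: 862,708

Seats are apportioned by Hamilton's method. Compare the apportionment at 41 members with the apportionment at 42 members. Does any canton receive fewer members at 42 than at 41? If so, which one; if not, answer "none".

Oakdale

At 41 seats: Oakdale 5, Rivermont 6, Pinehurst 12, Claybrook 6, Stonebridge 12.
At 42 seats: Oakdale 4, Rivermont 6, Pinehurst 13, Claybrook 6, Stonebridge 13.
Oakdale drops from 5 to 4.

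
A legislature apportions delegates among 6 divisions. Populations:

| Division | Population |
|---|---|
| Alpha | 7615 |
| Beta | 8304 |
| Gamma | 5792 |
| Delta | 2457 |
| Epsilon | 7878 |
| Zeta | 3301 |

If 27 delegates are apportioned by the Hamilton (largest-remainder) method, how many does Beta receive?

6

Total 35347; standard divisor 35347/27 ≈ 1309.148.
Standard quotas: Alpha 5.8168, Beta 6.3431, Gamma 4.4243, Delta 1.8768, Epsilon 6.0177, Zeta 2.5215.
Lower quotas: Alpha 5, Beta 6, Gamma 4, Delta 1, Epsilon 6, Zeta 2 (sum 24, leaving 3 seats).
Remainders in descending order: Delta 0.8768, Alpha 0.8168, Zeta 0.5215, Gamma 0.4243, Beta 0.3431, Epsilon 0.0177.
The surplus seats go to Delta, Alpha, Zeta.
Beta receives 6.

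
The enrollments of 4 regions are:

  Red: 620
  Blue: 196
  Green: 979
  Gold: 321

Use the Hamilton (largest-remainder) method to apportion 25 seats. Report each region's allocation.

Red 7, Blue 2, Green 12, Gold 4

Standard divisor: 2116 ÷ 25 ≈ 84.64.
Standard quotas: Red 7.325, Blue 2.316, Green 11.567, Gold 3.793.
Lower quotas: Red 7, Blue 2, Green 11, Gold 3 (sum 23, leaving 2 seats).
Remainders in descending order: Gold 0.793, Green 0.567, Red 0.325, Blue 0.316.
Largest remainders: Gold, Green receive the extra seats.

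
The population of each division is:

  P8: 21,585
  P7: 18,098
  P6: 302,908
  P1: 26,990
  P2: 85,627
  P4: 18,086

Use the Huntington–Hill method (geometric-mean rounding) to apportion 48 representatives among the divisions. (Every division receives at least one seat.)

P8 2; P7 2; P6 30; P1 3; P2 9; P4 2

With divisor 10012: modified quotas P8 2.156, P7 1.808, P6 30.254, P1 2.696, P2 8.552, P4 1.806.
Geometric-mean thresholds: P8 √(2·3)=2.449, P7 √(1·2)=1.414, P6 √(30·31)=30.496, P1 √(2·3)=2.449, P2 √(8·9)=8.485, P4 √(1·2)=1.414.
Each quota rounded against its threshold gives P8 2, P7 2, P6 30, P1 3, P2 9, P4 2 (total 48).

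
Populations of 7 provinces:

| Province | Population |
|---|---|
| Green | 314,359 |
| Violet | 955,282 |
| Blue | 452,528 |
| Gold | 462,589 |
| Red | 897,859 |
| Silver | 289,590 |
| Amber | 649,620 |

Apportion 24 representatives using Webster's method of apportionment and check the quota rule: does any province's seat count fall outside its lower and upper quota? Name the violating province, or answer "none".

Standard quotas: Green 1.876, Violet 5.701, Blue 2.700, Gold 2.760, Red 5.358, Silver 1.728, Amber 3.877.
Webster allocation: Green 2, Violet 5, Blue 3, Gold 3, Red 5, Silver 2, Amber 4.
Every allocation lies between the lower and upper quota.

none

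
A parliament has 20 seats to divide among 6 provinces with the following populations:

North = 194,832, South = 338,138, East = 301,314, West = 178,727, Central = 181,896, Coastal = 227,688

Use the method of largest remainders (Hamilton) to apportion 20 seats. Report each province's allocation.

The standard divisor is 1422595/20 ≈ 71129.75.
Standard quotas: North 2.7391, South 4.7538, East 4.2361, West 2.5127, Central 2.5572, Coastal 3.2010.
Lower quotas: North 2, South 4, East 4, West 2, Central 2, Coastal 3 (sum 17, leaving 3 seats).
Remainders in descending order: South 0.7538, North 0.7391, Central 0.5572, West 0.5127, East 0.2361, Coastal 0.2010.
Largest remainders: South, North, Central receive the extra seats.

North=3, South=5, East=4, West=2, Central=3, Coastal=3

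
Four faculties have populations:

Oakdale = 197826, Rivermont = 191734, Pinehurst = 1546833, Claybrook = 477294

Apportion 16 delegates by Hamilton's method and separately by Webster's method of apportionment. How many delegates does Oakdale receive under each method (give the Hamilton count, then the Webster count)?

2 and 1

Hamilton: Oakdale 2, Rivermont 1, Pinehurst 10, Claybrook 3.
Webster: Oakdale 1, Rivermont 1, Pinehurst 11, Claybrook 3.
Oakdale gets 2 under Hamilton and 1 under Webster.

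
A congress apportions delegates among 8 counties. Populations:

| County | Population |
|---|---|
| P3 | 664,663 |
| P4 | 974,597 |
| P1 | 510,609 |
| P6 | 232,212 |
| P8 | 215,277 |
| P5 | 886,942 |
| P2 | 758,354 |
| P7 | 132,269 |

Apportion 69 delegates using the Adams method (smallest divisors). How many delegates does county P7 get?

Standard divisor 4374923/69 ≈ 63404.681; standard quotas: P3 10.483, P4 15.371, P1 8.053, P6 3.662, P8 3.395, P5 13.989, P2 11.961, P7 2.086.
Rounding up gives 11, 16, 9, 4, 4, 14, 12, 3 = 73 seats, so the divisor must be adjusted.
With modified divisor 67300: modified quotas P3 9.876, P4 14.481, P1 7.587, P6 3.450, P8 3.199, P5 13.179, P2 11.268, P7 1.965.
Rounding up: P3 10, P4 15, P1 8, P6 4, P8 4, P5 14, P2 12, P7 2 (total 69).
P7 receives 2.

2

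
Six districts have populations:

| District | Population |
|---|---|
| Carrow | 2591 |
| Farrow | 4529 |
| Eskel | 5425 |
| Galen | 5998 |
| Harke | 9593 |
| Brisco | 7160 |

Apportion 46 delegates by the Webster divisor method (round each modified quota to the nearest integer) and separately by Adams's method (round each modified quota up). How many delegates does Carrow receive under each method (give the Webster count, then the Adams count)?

3 and 4

Webster: Carrow 3, Farrow 6, Eskel 7, Galen 8, Harke 13, Brisco 9.
Adams: Carrow 4, Farrow 6, Eskel 7, Galen 8, Harke 12, Brisco 9.
Carrow gets 3 under Webster and 4 under Adams.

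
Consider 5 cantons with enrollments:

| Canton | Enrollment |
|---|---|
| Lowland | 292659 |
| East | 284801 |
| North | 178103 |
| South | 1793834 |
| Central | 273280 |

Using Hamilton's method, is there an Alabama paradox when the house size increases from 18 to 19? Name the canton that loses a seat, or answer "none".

none

At 18 seats: Lowland 2, East 2, North 1, South 11, Central 2.
At 19 seats: Lowland 2, East 2, North 1, South 12, Central 2.
No canton's allocation decreased.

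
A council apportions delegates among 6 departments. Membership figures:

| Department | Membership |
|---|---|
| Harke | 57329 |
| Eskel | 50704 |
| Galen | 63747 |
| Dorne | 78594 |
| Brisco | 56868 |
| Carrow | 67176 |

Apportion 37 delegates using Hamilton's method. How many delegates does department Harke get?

6

The standard divisor is 374418/37 ≈ 10119.405.
Standard quotas: Harke 5.6653, Eskel 5.0106, Galen 6.2995, Dorne 7.7667, Brisco 5.6197, Carrow 6.6383.
Lower quotas: Harke 5, Eskel 5, Galen 6, Dorne 7, Brisco 5, Carrow 6 (sum 34, leaving 3 seats).
Remainders in descending order: Dorne 0.7667, Harke 0.6653, Carrow 0.6383, Brisco 0.6197, Galen 0.2995, Eskel 0.0106.
The surplus seats go to Dorne, Harke, Carrow.
Harke receives 6.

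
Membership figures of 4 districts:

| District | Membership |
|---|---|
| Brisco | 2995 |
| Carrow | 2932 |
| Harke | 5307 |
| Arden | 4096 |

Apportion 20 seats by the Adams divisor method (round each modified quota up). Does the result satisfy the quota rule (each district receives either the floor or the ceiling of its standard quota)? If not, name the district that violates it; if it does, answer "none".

Standard quotas: Brisco 3.907, Carrow 3.825, Harke 6.924, Arden 5.344.
Adams allocation: Brisco 4, Carrow 4, Harke 7, Arden 5.
Every allocation lies between the lower and upper quota.

none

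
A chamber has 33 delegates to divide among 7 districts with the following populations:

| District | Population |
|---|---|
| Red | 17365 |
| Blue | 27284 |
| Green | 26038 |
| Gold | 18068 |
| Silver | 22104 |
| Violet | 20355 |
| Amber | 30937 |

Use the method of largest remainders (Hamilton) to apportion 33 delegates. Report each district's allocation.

Total 162151; standard divisor 162151/33 ≈ 4913.667.
Standard quotas: Red 3.5340, Blue 5.5527, Green 5.2991, Gold 3.6771, Silver 4.4985, Violet 4.1425, Amber 6.2961.
Lower quotas: Red 3, Blue 5, Green 5, Gold 3, Silver 4, Violet 4, Amber 6 (sum 30, leaving 3 seats).
Remainders in descending order: Gold 0.6771, Blue 0.5527, Red 0.5340, Silver 0.4985, Green 0.2991, Amber 0.2961, Violet 0.1425.
The surplus seats go to Gold, Blue, Red.

Red 4; Blue 6; Green 5; Gold 4; Silver 4; Violet 4; Amber 6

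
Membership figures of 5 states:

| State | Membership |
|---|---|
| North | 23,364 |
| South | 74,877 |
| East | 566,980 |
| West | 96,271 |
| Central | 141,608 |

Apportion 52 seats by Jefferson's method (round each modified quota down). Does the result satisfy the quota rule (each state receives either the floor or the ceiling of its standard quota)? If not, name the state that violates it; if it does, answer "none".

East

Standard quotas: North 1.345, South 4.311, East 32.646, West 5.543, Central 8.154.
Jefferson allocation: North 1, South 4, East 34, West 5, Central 8.
East has quota 32.646 (lower 32, upper 33) but receives 34 — outside the quota interval.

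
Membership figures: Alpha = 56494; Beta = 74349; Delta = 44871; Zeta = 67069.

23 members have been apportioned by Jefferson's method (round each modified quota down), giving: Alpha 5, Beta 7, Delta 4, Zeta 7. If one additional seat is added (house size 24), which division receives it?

Alpha

Priority for the next seat is population ÷ (current seats + 1).
Priorities: Alpha 9415.667, Beta 9293.625, Delta 8974.200, Zeta 8383.625.
Highest priority: Alpha.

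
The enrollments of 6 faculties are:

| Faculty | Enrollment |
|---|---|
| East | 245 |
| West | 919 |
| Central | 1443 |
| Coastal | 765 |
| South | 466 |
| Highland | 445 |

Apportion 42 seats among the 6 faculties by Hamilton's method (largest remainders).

East 2, West 9, Central 14, Coastal 8, South 5, Highland 4

Total 4283; standard divisor 4283/42 ≈ 101.976.
Standard quotas: East 2.403, West 9.012, Central 14.150, Coastal 7.502, South 4.570, Highland 4.364.
Lower quotas: East 2, West 9, Central 14, Coastal 7, South 4, Highland 4 (sum 40, leaving 2 seats).
Remainders in descending order: South 0.570, Coastal 0.502, East 0.403, Highland 0.364, Central 0.150, West 0.012.
Largest remainders: South, Coastal receive the extra seats.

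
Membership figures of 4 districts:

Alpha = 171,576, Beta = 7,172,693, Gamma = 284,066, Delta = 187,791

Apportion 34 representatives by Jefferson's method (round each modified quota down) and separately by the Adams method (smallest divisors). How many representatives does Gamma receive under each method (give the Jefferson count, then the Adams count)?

1 and 2

Jefferson: Alpha 0, Beta 33, Gamma 1, Delta 0.
Adams: Alpha 1, Beta 30, Gamma 2, Delta 1.
Gamma gets 1 under Jefferson and 2 under Adams.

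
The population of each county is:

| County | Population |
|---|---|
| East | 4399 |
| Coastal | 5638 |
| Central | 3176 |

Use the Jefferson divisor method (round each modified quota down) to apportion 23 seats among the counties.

Standard divisor 13213/23 ≈ 574.478; standard quotas: East 7.657, Coastal 9.814, Central 5.528.
Rounding down gives 7, 9, 5 = 21 seats, so the divisor must be adjusted.
With modified divisor 540: modified quotas East 8.146, Coastal 10.441, Central 5.881.
Rounding down: East 8, Coastal 10, Central 5 (total 23).

East 8, Coastal 10, Central 5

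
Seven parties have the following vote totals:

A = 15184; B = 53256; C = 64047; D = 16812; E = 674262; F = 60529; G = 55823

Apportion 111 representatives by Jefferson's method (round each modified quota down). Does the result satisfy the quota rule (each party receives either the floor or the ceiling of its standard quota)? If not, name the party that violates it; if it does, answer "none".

E

Standard quotas: A 1.793, B 6.289, C 7.564, D 1.985, E 79.628, F 7.148, G 6.592.
Jefferson allocation: A 1, B 6, C 7, D 2, E 82, F 7, G 6.
E has quota 79.628 (lower 79, upper 80) but receives 82 — outside the quota interval.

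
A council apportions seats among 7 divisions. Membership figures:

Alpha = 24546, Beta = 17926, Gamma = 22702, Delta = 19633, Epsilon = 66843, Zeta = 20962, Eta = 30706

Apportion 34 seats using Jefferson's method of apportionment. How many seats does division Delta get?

Standard divisor 203318/34 ≈ 5979.941; standard quotas: Alpha 4.105, Beta 2.998, Gamma 3.796, Delta 3.283, Epsilon 11.178, Zeta 3.505, Eta 5.135.
Rounding down gives 4, 2, 3, 3, 11, 3, 5 = 31 seats, so the divisor must be adjusted.
With modified divisor 5400: modified quotas Alpha 4.546, Beta 3.320, Gamma 4.204, Delta 3.636, Epsilon 12.378, Zeta 3.882, Eta 5.686.
Rounding down: Alpha 4, Beta 3, Gamma 4, Delta 3, Epsilon 12, Zeta 3, Eta 5 (total 34).
Delta receives 3.

3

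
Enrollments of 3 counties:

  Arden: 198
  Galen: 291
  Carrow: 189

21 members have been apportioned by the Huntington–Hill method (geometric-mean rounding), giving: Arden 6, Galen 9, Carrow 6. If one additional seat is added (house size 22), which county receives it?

Priority for the next seat is population ÷ (√(s·(s+1))).
Priorities: Arden 30.552, Galen 30.674, Carrow 29.163.
Highest priority: Galen.

Galen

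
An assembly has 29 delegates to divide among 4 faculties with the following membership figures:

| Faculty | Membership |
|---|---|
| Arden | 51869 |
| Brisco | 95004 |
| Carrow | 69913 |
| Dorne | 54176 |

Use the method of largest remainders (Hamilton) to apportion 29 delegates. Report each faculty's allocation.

The standard divisor is 270962/29 ≈ 9343.517.
Standard quotas: Arden 5.5513, Brisco 10.1679, Carrow 7.4825, Dorne 5.7982.
Lower quotas: Arden 5, Brisco 10, Carrow 7, Dorne 5 (sum 27, leaving 2 seats).
Remainders in descending order: Dorne 0.7982, Arden 0.5513, Carrow 0.4825, Brisco 0.1679.
Largest remainders: Dorne, Arden receive the extra seats.

Arden: 6; Brisco: 10; Carrow: 7; Dorne: 6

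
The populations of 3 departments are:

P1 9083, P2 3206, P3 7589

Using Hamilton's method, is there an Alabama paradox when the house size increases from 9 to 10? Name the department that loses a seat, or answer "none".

none

At 9 seats: P1 4, P2 2, P3 3.
At 10 seats: P1 4, P2 2, P3 4.
No department's allocation decreased.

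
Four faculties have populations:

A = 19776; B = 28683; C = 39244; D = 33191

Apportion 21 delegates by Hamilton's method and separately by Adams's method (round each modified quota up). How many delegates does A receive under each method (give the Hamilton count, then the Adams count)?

3 and 4

Hamilton: A 3, B 5, C 7, D 6.
Adams: A 4, B 5, C 6, D 6.
A gets 3 under Hamilton and 4 under Adams.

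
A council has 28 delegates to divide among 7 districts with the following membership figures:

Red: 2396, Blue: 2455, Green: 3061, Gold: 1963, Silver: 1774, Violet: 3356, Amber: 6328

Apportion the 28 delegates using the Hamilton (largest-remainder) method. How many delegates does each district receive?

Standard divisor: 21333 ÷ 28 ≈ 761.893.
Standard quotas: Red 3.1448, Blue 3.2222, Green 4.0176, Gold 2.5765, Silver 2.3284, Violet 4.4048, Amber 8.3056.
Lower quotas: Red 3, Blue 3, Green 4, Gold 2, Silver 2, Violet 4, Amber 8 (sum 26, leaving 2 seats).
Remainders in descending order: Gold 0.5765, Violet 0.4048, Silver 0.3284, Amber 0.3056, Blue 0.2222, Red 0.1448, Green 0.0176.
Largest remainders: Gold, Violet receive the extra seats.

Red 3; Blue 3; Green 4; Gold 3; Silver 2; Violet 5; Amber 8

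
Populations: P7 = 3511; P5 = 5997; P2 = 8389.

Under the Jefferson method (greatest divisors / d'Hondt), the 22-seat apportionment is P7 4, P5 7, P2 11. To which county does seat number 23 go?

Priority for the next seat is population ÷ (current seats + 1).
Priorities: P7 702.200, P5 749.625, P2 699.083.
Highest priority: P5.

P5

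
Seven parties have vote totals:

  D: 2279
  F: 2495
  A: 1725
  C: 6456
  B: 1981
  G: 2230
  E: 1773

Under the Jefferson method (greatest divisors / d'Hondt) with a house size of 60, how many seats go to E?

6

Standard divisor 18939/60 ≈ 315.65; standard quotas: D 7.220, F 7.904, A 5.465, C 20.453, B 6.276, G 7.065, E 5.617.
Rounding down gives 7, 7, 5, 20, 6, 7, 5 = 57 seats, so the divisor must be adjusted.
With modified divisor 294: modified quotas D 7.752, F 8.486, A 5.867, C 21.959, B 6.738, G 7.585, E 6.031.
Rounding down: D 7, F 8, A 5, C 21, B 6, G 7, E 6 (total 60).
E receives 6.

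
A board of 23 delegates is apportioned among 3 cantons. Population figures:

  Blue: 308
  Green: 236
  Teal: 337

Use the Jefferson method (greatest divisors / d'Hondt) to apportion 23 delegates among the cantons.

Blue: 8; Green: 6; Teal: 9

Standard divisor 881/23 ≈ 38.304; standard quotas: Blue 8.041, Green 6.161, Teal 8.798.
Rounding down gives 8, 6, 8 = 22 seats, so the divisor must be adjusted.
With modified divisor 36: modified quotas Blue 8.556, Green 6.556, Teal 9.361.
Rounding down: Blue 8, Green 6, Teal 9 (total 23).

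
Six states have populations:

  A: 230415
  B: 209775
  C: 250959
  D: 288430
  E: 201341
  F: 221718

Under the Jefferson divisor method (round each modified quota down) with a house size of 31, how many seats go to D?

Standard divisor 1402638/31 ≈ 45246.387; standard quotas: A 5.092, B 4.636, C 5.546, D 6.375, E 4.450, F 4.900.
Rounding down gives 5, 4, 5, 6, 4, 4 = 28 seats, so the divisor must be adjusted.
With modified divisor 41500: modified quotas A 5.552, B 5.055, C 6.047, D 6.950, E 4.852, F 5.343.
Rounding down: A 5, B 5, C 6, D 6, E 4, F 5 (total 31).
D receives 6.

6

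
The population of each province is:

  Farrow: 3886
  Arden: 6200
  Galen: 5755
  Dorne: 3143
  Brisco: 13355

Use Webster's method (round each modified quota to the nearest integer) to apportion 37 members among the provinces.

Farrow=4, Arden=7, Galen=7, Dorne=4, Brisco=15

Standard divisor 32339/37 ≈ 874.027; standard quotas: Farrow 4.446, Arden 7.094, Galen 6.584, Dorne 3.596, Brisco 15.280.
Rounding to the nearest integer gives Farrow 4, Arden 7, Galen 7, Dorne 4, Brisco 15 — total 37, matching the house size, so no adjustment is needed.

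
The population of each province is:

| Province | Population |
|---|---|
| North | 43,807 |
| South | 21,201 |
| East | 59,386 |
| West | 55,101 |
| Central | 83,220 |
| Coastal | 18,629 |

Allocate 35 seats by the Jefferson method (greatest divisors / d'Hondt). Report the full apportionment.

North: 5; South: 2; East: 8; West: 7; Central: 11; Coastal: 2

Standard divisor 281344/35 ≈ 8038.4; standard quotas: North 5.450, South 2.637, East 7.388, West 6.855, Central 10.353, Coastal 2.318.
Rounding down gives 5, 2, 7, 6, 10, 2 = 32 seats, so the divisor must be adjusted.
With modified divisor 7400: modified quotas North 5.920, South 2.865, East 8.025, West 7.446, Central 11.246, Coastal 2.517.
Rounding down: North 5, South 2, East 8, West 7, Central 11, Coastal 2 (total 35).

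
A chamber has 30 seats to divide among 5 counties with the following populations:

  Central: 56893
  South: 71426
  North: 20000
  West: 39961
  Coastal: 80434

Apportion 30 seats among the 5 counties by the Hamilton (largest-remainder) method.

The standard divisor is 268714/30 ≈ 8957.133.
Standard quotas: Central 6.3517, South 7.9742, North 2.2329, West 4.4614, Coastal 8.9799.
Lower quotas: Central 6, South 7, North 2, West 4, Coastal 8 (sum 27, leaving 3 seats).
Remainders in descending order: Coastal 0.9799, South 0.9742, West 0.4614, Central 0.3517, North 0.2329.
Largest remainders: Coastal, South, West receive the extra seats.

Central=6, South=8, North=2, West=5, Coastal=9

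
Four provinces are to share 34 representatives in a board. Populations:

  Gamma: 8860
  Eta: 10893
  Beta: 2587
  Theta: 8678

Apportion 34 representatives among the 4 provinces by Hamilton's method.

Gamma 10; Eta 12; Beta 3; Theta 9

Total 31018; standard divisor 31018/34 ≈ 912.294.
Standard quotas: Gamma 9.7118, Eta 11.9402, Beta 2.8357, Theta 9.5123.
Lower quotas: Gamma 9, Eta 11, Beta 2, Theta 9 (sum 31, leaving 3 seats).
Remainders in descending order: Eta 0.9402, Beta 0.8357, Gamma 0.7118, Theta 0.5123.
The surplus seats go to Eta, Beta, Gamma.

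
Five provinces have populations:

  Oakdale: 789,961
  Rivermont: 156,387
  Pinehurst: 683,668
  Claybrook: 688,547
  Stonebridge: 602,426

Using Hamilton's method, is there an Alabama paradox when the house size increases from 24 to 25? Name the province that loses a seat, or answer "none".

none

At 24 seats: Oakdale 6, Rivermont 1, Pinehurst 6, Claybrook 6, Stonebridge 5.
At 25 seats: Oakdale 7, Rivermont 1, Pinehurst 6, Claybrook 6, Stonebridge 5.
No province's allocation decreased.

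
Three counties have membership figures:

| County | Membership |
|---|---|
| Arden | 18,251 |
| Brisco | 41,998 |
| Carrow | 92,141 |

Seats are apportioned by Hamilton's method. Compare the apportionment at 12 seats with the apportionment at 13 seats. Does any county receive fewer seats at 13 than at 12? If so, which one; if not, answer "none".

Arden

At 12 seats: Arden 2, Brisco 3, Carrow 7.
At 13 seats: Arden 1, Brisco 4, Carrow 8.
Arden drops from 2 to 1.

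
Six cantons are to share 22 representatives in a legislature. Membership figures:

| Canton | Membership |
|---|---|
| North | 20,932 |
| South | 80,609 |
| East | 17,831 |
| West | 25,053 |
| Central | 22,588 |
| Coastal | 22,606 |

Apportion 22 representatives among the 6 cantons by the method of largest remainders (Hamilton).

North=2, South=9, East=2, West=3, Central=3, Coastal=3

Total 189619; standard divisor 189619/22 ≈ 8619.045.
Standard quotas: North 2.4286, South 9.3524, East 2.0688, West 2.9067, Central 2.6207, Coastal 2.6228.
Lower quotas: North 2, South 9, East 2, West 2, Central 2, Coastal 2 (sum 19, leaving 3 seats).
Remainders in descending order: West 0.9067, Coastal 0.6228, Central 0.6207, North 0.4286, South 0.3524, East 0.0688.
The surplus seats go to West, Coastal, Central.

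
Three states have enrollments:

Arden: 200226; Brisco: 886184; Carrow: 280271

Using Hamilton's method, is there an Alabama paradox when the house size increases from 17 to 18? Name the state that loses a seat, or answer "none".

Arden

At 17 seats: Arden 3, Brisco 11, Carrow 3.
At 18 seats: Arden 2, Brisco 12, Carrow 4.
Arden drops from 3 to 2.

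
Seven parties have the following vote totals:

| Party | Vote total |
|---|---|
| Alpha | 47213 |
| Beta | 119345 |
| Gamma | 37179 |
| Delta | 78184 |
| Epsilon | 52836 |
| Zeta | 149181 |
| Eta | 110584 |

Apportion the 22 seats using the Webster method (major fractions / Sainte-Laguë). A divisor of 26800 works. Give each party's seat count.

Alpha: 2; Beta: 4; Gamma: 1; Delta: 3; Epsilon: 2; Zeta: 6; Eta: 4

With modified divisor 26800: modified quotas Alpha 1.762, Beta 4.453, Gamma 1.387, Delta 2.917, Epsilon 1.971, Zeta 5.566, Eta 4.126.
Rounding to the nearest integer: Alpha 2, Beta 4, Gamma 1, Delta 3, Epsilon 2, Zeta 6, Eta 4 (total 22).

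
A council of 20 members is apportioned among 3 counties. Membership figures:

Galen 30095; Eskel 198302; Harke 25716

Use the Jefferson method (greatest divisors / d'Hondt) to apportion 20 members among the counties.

Galen 2, Eskel 16, Harke 2

Standard divisor 254113/20 ≈ 12705.65; standard quotas: Galen 2.369, Eskel 15.607, Harke 2.024.
Rounding down gives 2, 15, 2 = 19 seats, so the divisor must be adjusted.
With modified divisor 12000: modified quotas Galen 2.508, Eskel 16.525, Harke 2.143.
Rounding down: Galen 2, Eskel 16, Harke 2 (total 20).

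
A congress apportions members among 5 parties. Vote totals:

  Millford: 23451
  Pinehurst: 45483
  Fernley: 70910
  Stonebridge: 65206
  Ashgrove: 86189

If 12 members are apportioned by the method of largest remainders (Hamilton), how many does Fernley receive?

The standard divisor is 291239/12 ≈ 24269.917.
Standard quotas: Millford 0.9663, Pinehurst 1.8740, Fernley 2.9217, Stonebridge 2.6867, Ashgrove 3.5513.
Lower quotas: Millford 0, Pinehurst 1, Fernley 2, Stonebridge 2, Ashgrove 3 (sum 8, leaving 4 seats).
Remainders in descending order: Millford 0.9663, Fernley 0.9217, Pinehurst 0.8740, Stonebridge 0.6867, Ashgrove 0.5513.
The surplus seats go to Millford, Fernley, Pinehurst, Stonebridge.
Fernley receives 3.

3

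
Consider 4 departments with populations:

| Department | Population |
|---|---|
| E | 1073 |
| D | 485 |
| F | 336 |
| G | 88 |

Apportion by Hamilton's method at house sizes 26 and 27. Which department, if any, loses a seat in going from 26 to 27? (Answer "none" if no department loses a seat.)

F

At 26 seats: E 14, D 6, F 5, G 1.
At 27 seats: E 15, D 7, F 4, G 1.
F drops from 5 to 4.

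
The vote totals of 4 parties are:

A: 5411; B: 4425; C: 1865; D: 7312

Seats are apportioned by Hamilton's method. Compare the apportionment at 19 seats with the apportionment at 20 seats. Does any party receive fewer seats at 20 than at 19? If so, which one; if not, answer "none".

At 19 seats: A 5, B 5, C 2, D 7.
At 20 seats: A 6, B 4, C 2, D 8.
B drops from 5 to 4.

B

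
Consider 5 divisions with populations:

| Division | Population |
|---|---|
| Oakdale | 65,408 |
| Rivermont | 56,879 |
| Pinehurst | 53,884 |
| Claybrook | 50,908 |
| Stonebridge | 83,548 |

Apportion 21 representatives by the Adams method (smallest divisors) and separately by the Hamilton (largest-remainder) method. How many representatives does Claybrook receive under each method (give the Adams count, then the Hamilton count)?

4 and 3

Adams: Oakdale 4, Rivermont 4, Pinehurst 4, Claybrook 4, Stonebridge 5.
Hamilton: Oakdale 4, Rivermont 4, Pinehurst 4, Claybrook 3, Stonebridge 6.
Claybrook gets 4 under Adams and 3 under Hamilton.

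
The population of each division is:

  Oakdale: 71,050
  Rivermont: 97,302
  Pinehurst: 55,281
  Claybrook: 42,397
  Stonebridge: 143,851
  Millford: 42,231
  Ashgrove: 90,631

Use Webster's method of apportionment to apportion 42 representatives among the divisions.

Oakdale 6, Rivermont 8, Pinehurst 4, Claybrook 3, Stonebridge 11, Millford 3, Ashgrove 7

Standard divisor 542743/42 ≈ 12922.452; standard quotas: Oakdale 5.498, Rivermont 7.530, Pinehurst 4.278, Claybrook 3.281, Stonebridge 11.132, Millford 3.268, Ashgrove 7.013.
Rounding to the nearest integer gives 5, 8, 4, 3, 11, 3, 7 = 41 seats, so the divisor must be adjusted.
With modified divisor 12700: modified quotas Oakdale 5.594, Rivermont 7.662, Pinehurst 4.353, Claybrook 3.338, Stonebridge 11.327, Millford 3.325, Ashgrove 7.136.
Rounding to the nearest integer: Oakdale 6, Rivermont 8, Pinehurst 4, Claybrook 3, Stonebridge 11, Millford 3, Ashgrove 7 (total 42).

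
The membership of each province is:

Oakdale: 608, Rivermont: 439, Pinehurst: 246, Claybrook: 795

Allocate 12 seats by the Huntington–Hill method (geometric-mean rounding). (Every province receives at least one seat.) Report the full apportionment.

Oakdale 3, Rivermont 3, Pinehurst 1, Claybrook 5

With divisor 177: modified quotas Oakdale 3.435, Rivermont 2.480, Pinehurst 1.390, Claybrook 4.492.
Geometric-mean thresholds: Oakdale √(3·4)=3.464, Rivermont √(2·3)=2.449, Pinehurst √(1·2)=1.414, Claybrook √(4·5)=4.472.
Each quota rounded against its threshold gives Oakdale 3, Rivermont 3, Pinehurst 1, Claybrook 5 (total 12).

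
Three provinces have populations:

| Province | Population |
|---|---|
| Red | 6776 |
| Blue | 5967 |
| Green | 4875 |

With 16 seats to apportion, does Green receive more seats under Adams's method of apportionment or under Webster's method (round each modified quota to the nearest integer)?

Adams

Adams: Red 6, Blue 5, Green 5.
Webster: Red 6, Blue 6, Green 4.
Green gets 5 under Adams and 4 under Webster.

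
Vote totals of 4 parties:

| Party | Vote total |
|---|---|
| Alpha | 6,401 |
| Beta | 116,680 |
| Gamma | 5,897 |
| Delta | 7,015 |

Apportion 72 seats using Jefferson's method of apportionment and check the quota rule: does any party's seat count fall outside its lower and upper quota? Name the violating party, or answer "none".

Standard quotas: Alpha 3.389, Beta 61.775, Gamma 3.122, Delta 3.714.
Jefferson allocation: Alpha 3, Beta 63, Gamma 3, Delta 3.
Beta has quota 61.775 (lower 61, upper 62) but receives 63 — outside the quota interval.

Beta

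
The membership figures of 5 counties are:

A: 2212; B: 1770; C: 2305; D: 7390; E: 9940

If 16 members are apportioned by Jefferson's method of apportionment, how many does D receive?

Standard divisor 23617/16 ≈ 1476.062; standard quotas: A 1.499, B 1.199, C 1.562, D 5.007, E 6.734.
Rounding down gives 1, 1, 1, 5, 6 = 14 seats, so the divisor must be adjusted.
With modified divisor 1237: modified quotas A 1.788, B 1.431, C 1.863, D 5.974, E 8.036.
Rounding down: A 1, B 1, C 1, D 5, E 8 (total 16).
D receives 5.

5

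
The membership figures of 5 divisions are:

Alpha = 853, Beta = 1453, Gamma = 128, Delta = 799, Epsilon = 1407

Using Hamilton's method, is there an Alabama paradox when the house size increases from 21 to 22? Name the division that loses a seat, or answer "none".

Gamma

At 21 seats: Alpha 4, Beta 6, Gamma 1, Delta 4, Epsilon 6.
At 22 seats: Alpha 4, Beta 7, Gamma 0, Delta 4, Epsilon 7.
Gamma drops from 1 to 0.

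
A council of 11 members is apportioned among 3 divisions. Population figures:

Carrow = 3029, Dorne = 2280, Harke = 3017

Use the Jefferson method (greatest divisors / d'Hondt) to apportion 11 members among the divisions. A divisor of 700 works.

Carrow 4, Dorne 3, Harke 4

With modified divisor 700: modified quotas Carrow 4.327, Dorne 3.257, Harke 4.310.
Rounding down: Carrow 4, Dorne 3, Harke 4 (total 11).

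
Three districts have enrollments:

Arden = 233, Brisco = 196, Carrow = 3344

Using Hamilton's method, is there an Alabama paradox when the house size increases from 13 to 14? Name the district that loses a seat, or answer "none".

At 13 seats: Arden 1, Brisco 1, Carrow 11.
At 14 seats: Arden 1, Brisco 1, Carrow 12.
No district's allocation decreased.

none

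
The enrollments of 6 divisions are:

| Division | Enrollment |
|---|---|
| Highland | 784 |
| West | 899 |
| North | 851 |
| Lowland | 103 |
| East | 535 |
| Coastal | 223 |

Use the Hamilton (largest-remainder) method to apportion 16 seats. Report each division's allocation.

Highland=4; West=4; North=4; Lowland=0; East=3; Coastal=1

The standard divisor is 3395/16 ≈ 212.188.
Standard quotas: Highland 3.695, West 4.237, North 4.011, Lowland 0.485, East 2.521, Coastal 1.051.
Lower quotas: Highland 3, West 4, North 4, Lowland 0, East 2, Coastal 1 (sum 14, leaving 2 seats).
Remainders in descending order: Highland 0.695, East 0.521, Lowland 0.485, West 0.237, Coastal 0.051, North 0.011.
The surplus seats go to Highland, East.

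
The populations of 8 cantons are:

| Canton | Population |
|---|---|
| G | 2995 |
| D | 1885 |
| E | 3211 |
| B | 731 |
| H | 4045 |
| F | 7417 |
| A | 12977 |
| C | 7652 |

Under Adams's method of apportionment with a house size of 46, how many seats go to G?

4

Standard divisor 40913/46 ≈ 889.413; standard quotas: G 3.367, D 2.119, E 3.610, B 0.822, H 4.548, F 8.339, A 14.591, C 8.603.
Rounding up gives 4, 3, 4, 1, 5, 9, 15, 9 = 50 seats, so the divisor must be adjusted.
With modified divisor 980: modified quotas G 3.056, D 1.923, E 3.277, B 0.746, H 4.128, F 7.568, A 13.242, C 7.808.
Rounding up: G 4, D 2, E 4, B 1, H 5, F 8, A 14, C 8 (total 46).
G receives 4.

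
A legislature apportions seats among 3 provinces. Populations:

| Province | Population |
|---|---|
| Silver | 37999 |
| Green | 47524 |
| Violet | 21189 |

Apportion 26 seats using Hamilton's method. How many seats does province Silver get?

9

Standard divisor: 106712 ÷ 26 ≈ 4104.308.
Standard quotas: Silver 9.2583, Green 11.5791, Violet 5.1626.
Lower quotas: Silver 9, Green 11, Violet 5 (sum 25, leaving 1 seat).
Remainders in descending order: Green 0.5791, Silver 0.2583, Violet 0.1626.
Largest remainder: Green receives the extra seat.
Silver receives 9.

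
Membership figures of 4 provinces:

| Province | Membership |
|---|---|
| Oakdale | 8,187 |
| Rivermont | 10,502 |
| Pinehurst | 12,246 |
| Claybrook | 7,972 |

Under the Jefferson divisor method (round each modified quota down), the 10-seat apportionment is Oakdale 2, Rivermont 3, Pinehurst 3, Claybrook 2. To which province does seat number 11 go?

Priority for the next seat is population ÷ (current seats + 1).
Priorities: Oakdale 2729.000, Rivermont 2625.500, Pinehurst 3061.500, Claybrook 2657.333.
Highest priority: Pinehurst.

Pinehurst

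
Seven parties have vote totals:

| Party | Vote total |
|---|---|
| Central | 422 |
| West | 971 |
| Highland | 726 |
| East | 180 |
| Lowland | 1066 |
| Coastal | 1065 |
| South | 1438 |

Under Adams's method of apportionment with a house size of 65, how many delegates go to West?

Standard divisor 5868/65 ≈ 90.277; standard quotas: Central 4.675, West 10.756, Highland 8.042, East 1.994, Lowland 11.808, Coastal 11.797, South 15.929.
Rounding up gives 5, 11, 9, 2, 12, 12, 16 = 67 seats, so the divisor must be adjusted.
With modified divisor 96: modified quotas Central 4.396, West 10.115, Highland 7.562, East 1.875, Lowland 11.104, Coastal 11.094, South 14.979.
Rounding up: Central 5, West 11, Highland 8, East 2, Lowland 12, Coastal 12, South 15 (total 65).
West receives 11.

11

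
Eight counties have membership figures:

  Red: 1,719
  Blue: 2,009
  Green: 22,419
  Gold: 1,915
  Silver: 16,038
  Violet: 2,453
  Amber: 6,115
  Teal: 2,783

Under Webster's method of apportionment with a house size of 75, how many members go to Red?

2

Standard divisor 55451/75 ≈ 739.347; standard quotas: Red 2.325, Blue 2.717, Green 30.323, Gold 2.590, Silver 21.692, Violet 3.318, Amber 8.271, Teal 3.764.
Rounding to the nearest integer gives Red 2, Blue 3, Green 30, Gold 3, Silver 22, Violet 3, Amber 8, Teal 4 — total 75, matching the house size, so no adjustment is needed.
Red receives 2.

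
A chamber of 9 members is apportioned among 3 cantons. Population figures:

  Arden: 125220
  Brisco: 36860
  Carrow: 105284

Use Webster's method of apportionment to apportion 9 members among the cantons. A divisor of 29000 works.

With modified divisor 29000: modified quotas Arden 4.318, Brisco 1.271, Carrow 3.630.
Rounding to the nearest integer: Arden 4, Brisco 1, Carrow 4 (total 9).

Arden: 4; Brisco: 1; Carrow: 4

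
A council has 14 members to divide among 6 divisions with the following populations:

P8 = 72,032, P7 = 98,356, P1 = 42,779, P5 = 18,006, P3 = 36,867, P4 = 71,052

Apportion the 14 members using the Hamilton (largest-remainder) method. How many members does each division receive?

P8 3; P7 4; P1 2; P5 1; P3 1; P4 3

Total 339092; standard divisor 339092/14 ≈ 24220.857.
Standard quotas: P8 2.9740, P7 4.0608, P1 1.7662, P5 0.7434, P3 1.5221, P4 2.9335.
Lower quotas: P8 2, P7 4, P1 1, P5 0, P3 1, P4 2 (sum 10, leaving 4 seats).
Remainders in descending order: P8 0.9740, P4 0.9335, P1 0.7662, P5 0.7434, P3 0.5221, P7 0.0608.
Largest remainders: P8, P4, P1, P5 receive the extra seats.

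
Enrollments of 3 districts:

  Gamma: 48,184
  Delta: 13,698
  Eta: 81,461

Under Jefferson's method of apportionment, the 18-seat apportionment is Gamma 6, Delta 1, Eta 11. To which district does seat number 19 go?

Gamma

Priority for the next seat is population ÷ (current seats + 1).
Priorities: Gamma 6883.429, Delta 6849.000, Eta 6788.417.
Highest priority: Gamma.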